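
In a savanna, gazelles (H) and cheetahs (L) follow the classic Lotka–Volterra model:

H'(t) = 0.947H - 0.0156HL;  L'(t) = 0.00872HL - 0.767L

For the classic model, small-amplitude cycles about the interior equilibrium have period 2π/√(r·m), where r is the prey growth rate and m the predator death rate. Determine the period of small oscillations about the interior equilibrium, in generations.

Here r = 0.947 and m = 0.767, so r·m = 0.726.
ω = √0.726 = 0.852 per generation, hence T = 2π/ω ≈ 7.37 generations.

T ≈ 7.37 generations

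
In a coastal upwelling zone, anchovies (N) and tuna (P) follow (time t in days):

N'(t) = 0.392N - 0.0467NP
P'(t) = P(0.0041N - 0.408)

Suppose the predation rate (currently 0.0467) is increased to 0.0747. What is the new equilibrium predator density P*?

P* ≈ 5.25

At the interior fixed point, setting dN/dt = 0 with N > 0 fixes P* = (prey growth rate)/(NP coefficient) — independent of the other coefficients.
With the change, P* = 0.392/0.0747 = 5.25; it falls from 8.39.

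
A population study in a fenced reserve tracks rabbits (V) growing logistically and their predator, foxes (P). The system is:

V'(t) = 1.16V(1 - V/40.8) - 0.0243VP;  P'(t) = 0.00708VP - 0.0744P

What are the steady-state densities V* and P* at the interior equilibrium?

V* ≈ 10.5, P* ≈ 35.4

From dP/dt = 0 with P > 0: 0.00708V* = 0.0744, so V* = 10.5.
Substitute into dV/dt = 0: 1.16(1 - 10.5/40.8) = 0.0243P*.
The bracket is 0.742, giving P* = 0.861/0.0243 = 35.4.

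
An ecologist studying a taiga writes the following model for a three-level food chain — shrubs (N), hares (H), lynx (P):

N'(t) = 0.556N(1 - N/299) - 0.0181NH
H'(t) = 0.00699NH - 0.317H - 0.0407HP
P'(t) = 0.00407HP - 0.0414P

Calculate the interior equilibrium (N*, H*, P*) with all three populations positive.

N* ≈ 200, H* ≈ 10.2, P* ≈ 26.6

From dP/dt = 0: 0.00407H* = 0.0414, so H* = 10.2.
From dN/dt = 0: 0.556(1 - N*/299) = 0.0181·10.2, giving N* = 299·(1 - 0.331) = 200.
From dH/dt = 0: 0.00699·200 - 0.317 = 0.0407P*, so P* = 1.08/0.0407 = 26.6.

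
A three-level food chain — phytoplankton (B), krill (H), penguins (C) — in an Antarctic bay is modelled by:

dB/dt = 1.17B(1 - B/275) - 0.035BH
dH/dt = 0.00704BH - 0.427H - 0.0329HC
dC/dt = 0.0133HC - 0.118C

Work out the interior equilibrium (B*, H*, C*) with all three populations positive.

From dC/dt = 0: 0.0133H* = 0.118, so H* = 8.87.
From dB/dt = 0: 1.17(1 - B*/275) = 0.035·8.87, giving B* = 275·(1 - 0.265) = 202.
From dH/dt = 0: 0.00704·202 - 0.427 = 0.0329C*, so C* = 0.995/0.0329 = 30.2.

B* ≈ 202, H* ≈ 8.87, C* ≈ 30.2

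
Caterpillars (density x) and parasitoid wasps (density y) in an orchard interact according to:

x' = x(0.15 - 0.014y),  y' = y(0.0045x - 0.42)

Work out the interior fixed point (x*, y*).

Set dy/dt = 0 with y > 0: 0.0045x - 0.42 = 0, so x* = 0.42/0.0045 = 93.3.
Set dx/dt = 0 with x > 0: 0.15 - 0.014y = 0, so y* = 0.15/0.014 = 10.7.

x* ≈ 93.3, y* ≈ 10.7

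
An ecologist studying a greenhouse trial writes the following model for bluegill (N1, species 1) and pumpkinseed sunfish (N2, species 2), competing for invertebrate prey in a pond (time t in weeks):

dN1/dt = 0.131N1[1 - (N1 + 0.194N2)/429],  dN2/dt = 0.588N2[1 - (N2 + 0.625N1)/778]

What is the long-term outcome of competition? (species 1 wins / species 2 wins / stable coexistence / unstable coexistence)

Compare the nullcline intercepts: K1/α12 = 429/0.194 = 2210 > K2 = 778; K2/α21 = 778/0.625 = 1240 > K1 = 429.
Since both inequalities hold, each species can invade when rare, so the interior equilibrium is stable.

stable coexistence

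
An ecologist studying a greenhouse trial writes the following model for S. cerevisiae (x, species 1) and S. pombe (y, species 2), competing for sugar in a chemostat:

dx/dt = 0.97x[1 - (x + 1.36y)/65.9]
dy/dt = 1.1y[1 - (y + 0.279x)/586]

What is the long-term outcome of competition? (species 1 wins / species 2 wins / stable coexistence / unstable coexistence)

Compare the nullcline intercepts: K1/α12 = 65.9/1.36 = 48.5 < K2 = 586; K2/α21 = 586/0.279 = 2100 > K1 = 65.9.
Since the inequalities point opposite ways, species 2 can invade but species 1 cannot.

species 2 excludes species 1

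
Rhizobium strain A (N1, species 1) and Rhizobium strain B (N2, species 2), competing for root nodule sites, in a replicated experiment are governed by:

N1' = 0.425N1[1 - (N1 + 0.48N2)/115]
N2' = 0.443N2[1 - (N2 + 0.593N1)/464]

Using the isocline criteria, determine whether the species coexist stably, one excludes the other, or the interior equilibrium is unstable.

Compare the nullcline intercepts: K1/α12 = 115/0.48 = 240 < K2 = 464; K2/α21 = 464/0.593 = 782 > K1 = 115.
Since the inequalities point opposite ways, species 2 can invade but species 1 cannot.

species 2 excludes species 1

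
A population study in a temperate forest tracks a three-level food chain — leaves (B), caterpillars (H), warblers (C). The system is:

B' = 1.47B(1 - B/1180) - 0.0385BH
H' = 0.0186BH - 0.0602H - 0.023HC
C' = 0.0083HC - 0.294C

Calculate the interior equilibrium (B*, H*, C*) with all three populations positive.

From dC/dt = 0: 0.0083H* = 0.294, so H* = 35.4.
From dB/dt = 0: 1.47(1 - B*/1180) = 0.0385·35.4, giving B* = 1180·(1 - 0.928) = 85.3.
From dH/dt = 0: 0.0186·85.3 - 0.0602 = 0.023C*, so C* = 1.53/0.023 = 66.4.

B* ≈ 85.3, H* ≈ 35.4, C* ≈ 66.4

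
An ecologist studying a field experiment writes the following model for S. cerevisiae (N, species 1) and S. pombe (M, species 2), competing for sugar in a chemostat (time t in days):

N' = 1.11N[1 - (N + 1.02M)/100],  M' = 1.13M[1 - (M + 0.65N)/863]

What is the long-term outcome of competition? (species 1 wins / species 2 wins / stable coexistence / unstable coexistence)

species 2 excludes species 1

Compare the nullcline intercepts: K1/α12 = 100/1.02 = 98 < K2 = 863; K2/α21 = 863/0.65 = 1330 > K1 = 100.
Since the inequalities point opposite ways, species 2 can invade but species 1 cannot.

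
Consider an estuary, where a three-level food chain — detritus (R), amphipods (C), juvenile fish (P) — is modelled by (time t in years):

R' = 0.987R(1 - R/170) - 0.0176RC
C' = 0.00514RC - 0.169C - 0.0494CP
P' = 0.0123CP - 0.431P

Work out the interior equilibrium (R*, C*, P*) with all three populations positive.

R* ≈ 63.8, C* ≈ 35, P* ≈ 3.21

From dP/dt = 0: 0.0123C* = 0.431, so C* = 35.
From dR/dt = 0: 0.987(1 - R*/170) = 0.0176·35, giving R* = 170·(1 - 0.625) = 63.8.
From dC/dt = 0: 0.00514·63.8 - 0.169 = 0.0494P*, so P* = 0.159/0.0494 = 3.21.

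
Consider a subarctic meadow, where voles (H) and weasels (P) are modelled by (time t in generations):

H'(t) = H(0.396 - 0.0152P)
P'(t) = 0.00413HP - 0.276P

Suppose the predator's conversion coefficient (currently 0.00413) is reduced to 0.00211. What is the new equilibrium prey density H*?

At the interior fixed point, setting dP/dt = 0 with P > 0 fixes H* = (predator death rate)/(HP coefficient) — independent of the other coefficients.
With the change, H* = 0.276/0.00211 = 131; it rises from 66.8.

H* ≈ 131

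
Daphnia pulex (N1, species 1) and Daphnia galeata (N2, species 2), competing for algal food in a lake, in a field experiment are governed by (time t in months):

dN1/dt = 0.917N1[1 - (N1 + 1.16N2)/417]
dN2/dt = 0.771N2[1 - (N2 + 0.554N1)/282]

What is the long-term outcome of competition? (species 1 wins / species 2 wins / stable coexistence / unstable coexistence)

stable coexistence

Compare the nullcline intercepts: K1/α12 = 417/1.16 = 359 > K2 = 282; K2/α21 = 282/0.554 = 509 > K1 = 417.
Since both inequalities hold, each species can invade when rare, so the interior equilibrium is stable.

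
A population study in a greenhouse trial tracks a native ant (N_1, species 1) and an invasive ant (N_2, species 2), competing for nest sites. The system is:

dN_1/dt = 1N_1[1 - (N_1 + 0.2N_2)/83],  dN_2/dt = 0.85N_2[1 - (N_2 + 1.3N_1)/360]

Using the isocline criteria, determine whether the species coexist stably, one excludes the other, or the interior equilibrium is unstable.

Compare the nullcline intercepts: K1/α12 = 83/0.2 = 415 > K2 = 360; K2/α21 = 360/1.3 = 277 > K1 = 83.
Since both inequalities hold, each species can invade when rare, so the interior equilibrium is stable.

stable coexistence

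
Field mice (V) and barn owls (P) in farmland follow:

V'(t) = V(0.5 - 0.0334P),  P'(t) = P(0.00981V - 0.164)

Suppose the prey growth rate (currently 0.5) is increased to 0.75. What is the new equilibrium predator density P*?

P* ≈ 22.5

At the interior fixed point, setting dV/dt = 0 with V > 0 fixes P* = (prey growth rate)/(VP coefficient) — independent of the other coefficients.
With the change, P* = 0.75/0.0334 = 22.5; it rises from 15.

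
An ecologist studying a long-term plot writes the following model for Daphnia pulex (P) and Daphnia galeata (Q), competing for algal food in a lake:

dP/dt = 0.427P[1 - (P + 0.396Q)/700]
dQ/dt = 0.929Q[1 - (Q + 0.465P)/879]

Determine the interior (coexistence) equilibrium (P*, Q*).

P* ≈ 431, Q* ≈ 678

Setting both brackets to zero gives the nullclines P + 0.396Q = 700 and 0.465P + Q = 879.
Substituting Q = 879 - 0.465P into the first: P(1 - 0.396·0.465) = 700 - 0.396·879.
So P* = 352/0.816 = 431, and then Q* = 879 - 0.465·431 = 678.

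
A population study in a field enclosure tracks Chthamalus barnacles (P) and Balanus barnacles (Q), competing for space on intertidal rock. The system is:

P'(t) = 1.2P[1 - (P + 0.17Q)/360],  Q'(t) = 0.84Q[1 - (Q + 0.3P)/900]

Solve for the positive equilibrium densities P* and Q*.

P* ≈ 218, Q* ≈ 835

Setting both brackets to zero gives the nullclines P + 0.17Q = 360 and 0.3P + Q = 900.
Substituting Q = 900 - 0.3P into the first: P(1 - 0.17·0.3) = 360 - 0.17·900.
So P* = 207/0.949 = 218, and then Q* = 900 - 0.3·218 = 835.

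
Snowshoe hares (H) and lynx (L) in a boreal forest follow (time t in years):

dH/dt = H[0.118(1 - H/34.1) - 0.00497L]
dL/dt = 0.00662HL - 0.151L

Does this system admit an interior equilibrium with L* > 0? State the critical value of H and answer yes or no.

Threshold H = 22.8; K > 22.8, so yes, the predator persists.

The predator equation gives dL/dt > 0 only when H > 0.151/0.00662 = 22.8.
Without the predator, H → K = 34.1. Since 34.1 > 22.8, the predator can invade and persist.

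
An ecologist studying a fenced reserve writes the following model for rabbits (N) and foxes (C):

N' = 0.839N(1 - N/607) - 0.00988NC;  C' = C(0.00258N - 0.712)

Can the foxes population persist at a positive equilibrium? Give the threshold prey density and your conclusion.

The predator equation gives dC/dt > 0 only when N > 0.712/0.00258 = 276.
Without the predator, N → K = 607. Since 607 > 276, the predator can invade and persist.

Threshold N = 276; K > 276, so yes, the predator persists.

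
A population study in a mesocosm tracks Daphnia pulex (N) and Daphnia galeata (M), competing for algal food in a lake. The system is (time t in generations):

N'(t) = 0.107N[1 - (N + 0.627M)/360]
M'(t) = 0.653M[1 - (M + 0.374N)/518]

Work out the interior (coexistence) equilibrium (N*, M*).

Setting both brackets to zero gives the nullclines N + 0.627M = 360 and 0.374N + M = 518.
Substituting M = 518 - 0.374N into the first: N(1 - 0.627·0.374) = 360 - 0.627·518.
So N* = 35.2/0.766 = 46, and then M* = 518 - 0.374·46 = 501.

N* ≈ 46, M* ≈ 501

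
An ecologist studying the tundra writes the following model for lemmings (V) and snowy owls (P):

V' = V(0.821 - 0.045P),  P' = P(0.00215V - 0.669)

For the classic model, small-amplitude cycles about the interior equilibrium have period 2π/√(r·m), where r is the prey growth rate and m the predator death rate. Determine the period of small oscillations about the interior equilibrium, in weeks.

T ≈ 8.48 weeks

Here r = 0.821 and m = 0.669, so r·m = 0.549.
ω = √0.549 = 0.741 per week, hence T = 2π/ω ≈ 8.48 weeks.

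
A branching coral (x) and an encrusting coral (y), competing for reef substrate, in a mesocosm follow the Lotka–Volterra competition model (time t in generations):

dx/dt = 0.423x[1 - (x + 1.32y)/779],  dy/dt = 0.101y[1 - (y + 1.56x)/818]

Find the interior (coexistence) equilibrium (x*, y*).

x* ≈ 284, y* ≈ 375

Setting both brackets to zero gives the nullclines x + 1.32y = 779 and 1.56x + y = 818.
Substituting y = 818 - 1.56x into the first: x(1 - 1.32·1.56) = 779 - 1.32·818.
So x* = -301/-1.06 = 284, and then y* = 818 - 1.56·284 = 375.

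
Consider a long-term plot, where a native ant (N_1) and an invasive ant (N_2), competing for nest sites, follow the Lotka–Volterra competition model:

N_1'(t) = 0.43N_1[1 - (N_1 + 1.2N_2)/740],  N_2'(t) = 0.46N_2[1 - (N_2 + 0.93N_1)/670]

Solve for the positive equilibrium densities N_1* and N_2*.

N_1* ≈ 552, N_2* ≈ 157

Setting both brackets to zero gives the nullclines N_1 + 1.2N_2 = 740 and 0.93N_1 + N_2 = 670.
Substituting N_2 = 670 - 0.93N_1 into the first: N_1(1 - 1.2·0.93) = 740 - 1.2·670.
So N_1* = -64/-0.116 = 552, and then N_2* = 670 - 0.93·552 = 157.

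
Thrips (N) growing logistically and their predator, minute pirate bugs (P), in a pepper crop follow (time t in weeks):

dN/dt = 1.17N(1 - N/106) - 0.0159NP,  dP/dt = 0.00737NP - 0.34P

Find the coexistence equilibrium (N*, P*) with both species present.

N* ≈ 46.1, P* ≈ 41.6

From dP/dt = 0 with P > 0: 0.00737N* = 0.34, so N* = 46.1.
Substitute into dN/dt = 0: 1.17(1 - 46.1/106) = 0.0159P*.
The bracket is 0.565, giving P* = 0.661/0.0159 = 41.6.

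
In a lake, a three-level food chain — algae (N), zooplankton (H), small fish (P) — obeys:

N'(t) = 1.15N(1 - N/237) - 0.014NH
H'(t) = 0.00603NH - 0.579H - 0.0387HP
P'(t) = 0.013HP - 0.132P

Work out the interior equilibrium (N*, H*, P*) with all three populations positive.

From dP/dt = 0: 0.013H* = 0.132, so H* = 10.2.
From dN/dt = 0: 1.15(1 - N*/237) = 0.014·10.2, giving N* = 237·(1 - 0.124) = 208.
From dH/dt = 0: 0.00603·208 - 0.579 = 0.0387P*, so P* = 0.673/0.0387 = 17.4.

N* ≈ 208, H* ≈ 10.2, P* ≈ 17.4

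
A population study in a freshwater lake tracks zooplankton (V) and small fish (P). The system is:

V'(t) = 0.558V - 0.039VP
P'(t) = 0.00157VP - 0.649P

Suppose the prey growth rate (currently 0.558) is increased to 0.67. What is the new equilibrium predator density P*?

At the interior fixed point, setting dV/dt = 0 with V > 0 fixes P* = (prey growth rate)/(VP coefficient) — independent of the other coefficients.
With the change, P* = 0.67/0.039 = 17.2; it rises from 14.3.

P* ≈ 17.2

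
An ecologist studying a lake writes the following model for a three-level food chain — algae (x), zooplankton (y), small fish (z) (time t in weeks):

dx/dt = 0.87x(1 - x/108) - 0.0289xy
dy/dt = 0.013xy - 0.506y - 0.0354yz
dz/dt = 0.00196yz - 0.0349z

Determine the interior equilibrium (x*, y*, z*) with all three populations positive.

x* ≈ 44.1, y* ≈ 17.8, z* ≈ 1.91

From dz/dt = 0: 0.00196y* = 0.0349, so y* = 17.8.
From dx/dt = 0: 0.87(1 - x*/108) = 0.0289·17.8, giving x* = 108·(1 - 0.591) = 44.1.
From dy/dt = 0: 0.013·44.1 - 0.506 = 0.0354z*, so z* = 0.0675/0.0354 = 1.91.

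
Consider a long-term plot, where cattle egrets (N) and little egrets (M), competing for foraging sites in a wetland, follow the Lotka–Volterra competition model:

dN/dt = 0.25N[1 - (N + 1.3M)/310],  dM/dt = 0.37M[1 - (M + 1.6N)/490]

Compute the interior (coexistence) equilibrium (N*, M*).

Setting both brackets to zero gives the nullclines N + 1.3M = 310 and 1.6N + M = 490.
Substituting M = 490 - 1.6N into the first: N(1 - 1.3·1.6) = 310 - 1.3·490.
So N* = -327/-1.08 = 303, and then M* = 490 - 1.6·303 = 5.56.

N* ≈ 303, M* ≈ 5.56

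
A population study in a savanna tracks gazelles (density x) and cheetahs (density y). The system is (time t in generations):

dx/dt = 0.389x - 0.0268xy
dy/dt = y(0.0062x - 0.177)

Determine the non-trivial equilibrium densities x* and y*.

Set dy/dt = 0 with y > 0: 0.0062x - 0.177 = 0, so x* = 0.177/0.0062 = 28.5.
Set dx/dt = 0 with x > 0: 0.389 - 0.0268y = 0, so y* = 0.389/0.0268 = 14.5.

x* ≈ 28.5, y* ≈ 14.5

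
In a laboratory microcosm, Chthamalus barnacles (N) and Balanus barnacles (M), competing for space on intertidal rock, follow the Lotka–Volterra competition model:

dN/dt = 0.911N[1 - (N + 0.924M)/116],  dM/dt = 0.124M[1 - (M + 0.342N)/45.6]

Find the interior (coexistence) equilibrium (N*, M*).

Setting both brackets to zero gives the nullclines N + 0.924M = 116 and 0.342N + M = 45.6.
Substituting M = 45.6 - 0.342N into the first: N(1 - 0.924·0.342) = 116 - 0.924·45.6.
So N* = 73.9/0.684 = 108, and then M* = 45.6 - 0.342·108 = 8.67.

N* ≈ 108, M* ≈ 8.67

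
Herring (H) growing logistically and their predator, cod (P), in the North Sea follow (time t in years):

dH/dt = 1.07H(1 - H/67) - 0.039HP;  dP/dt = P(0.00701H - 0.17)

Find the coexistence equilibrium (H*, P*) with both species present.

From dP/dt = 0 with P > 0: 0.00701H* = 0.17, so H* = 24.3.
Substitute into dH/dt = 0: 1.07(1 - 24.3/67) = 0.039P*.
The bracket is 0.638, giving P* = 0.683/0.039 = 17.5.

H* ≈ 24.3, P* ≈ 17.5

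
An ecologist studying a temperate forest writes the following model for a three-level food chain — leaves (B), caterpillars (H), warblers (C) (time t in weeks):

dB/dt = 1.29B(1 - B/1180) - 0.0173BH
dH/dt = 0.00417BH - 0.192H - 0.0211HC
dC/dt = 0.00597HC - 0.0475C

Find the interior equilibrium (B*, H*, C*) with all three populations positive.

From dC/dt = 0: 0.00597H* = 0.0475, so H* = 7.96.
From dB/dt = 0: 1.29(1 - B*/1180) = 0.0173·7.96, giving B* = 1180·(1 - 0.107) = 1050.
From dH/dt = 0: 0.00417·1050 - 0.192 = 0.0211C*, so C* = 4.2/0.0211 = 199.

B* ≈ 1050, H* ≈ 7.96, C* ≈ 199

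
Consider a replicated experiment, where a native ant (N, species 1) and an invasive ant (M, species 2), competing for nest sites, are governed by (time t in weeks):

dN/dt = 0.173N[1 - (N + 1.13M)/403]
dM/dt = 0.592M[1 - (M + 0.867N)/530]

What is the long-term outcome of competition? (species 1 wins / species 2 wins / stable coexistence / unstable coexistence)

Compare the nullcline intercepts: K1/α12 = 403/1.13 = 357 < K2 = 530; K2/α21 = 530/0.867 = 611 > K1 = 403.
Since the inequalities point opposite ways, species 2 can invade but species 1 cannot.

species 2 excludes species 1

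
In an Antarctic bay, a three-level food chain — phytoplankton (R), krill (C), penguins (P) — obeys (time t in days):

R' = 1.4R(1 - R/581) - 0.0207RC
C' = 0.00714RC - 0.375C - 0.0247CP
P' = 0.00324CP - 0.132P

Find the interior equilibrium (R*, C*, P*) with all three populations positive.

From dP/dt = 0: 0.00324C* = 0.132, so C* = 40.7.
From dR/dt = 0: 1.4(1 - R*/581) = 0.0207·40.7, giving R* = 581·(1 - 0.602) = 231.
From dC/dt = 0: 0.00714·231 - 0.375 = 0.0247P*, so P* = 1.27/0.0247 = 51.6.

R* ≈ 231, C* ≈ 40.7, P* ≈ 51.6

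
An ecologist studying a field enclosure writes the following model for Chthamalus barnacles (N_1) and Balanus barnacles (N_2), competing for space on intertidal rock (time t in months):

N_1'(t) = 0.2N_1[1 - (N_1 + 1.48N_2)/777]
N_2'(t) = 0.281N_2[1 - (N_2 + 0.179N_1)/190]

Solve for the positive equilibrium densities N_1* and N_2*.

Setting both brackets to zero gives the nullclines N_1 + 1.48N_2 = 777 and 0.179N_1 + N_2 = 190.
Substituting N_2 = 190 - 0.179N_1 into the first: N_1(1 - 1.48·0.179) = 777 - 1.48·190.
So N_1* = 496/0.735 = 674, and then N_2* = 190 - 0.179·674 = 69.3.

N_1* ≈ 674, N_2* ≈ 69.3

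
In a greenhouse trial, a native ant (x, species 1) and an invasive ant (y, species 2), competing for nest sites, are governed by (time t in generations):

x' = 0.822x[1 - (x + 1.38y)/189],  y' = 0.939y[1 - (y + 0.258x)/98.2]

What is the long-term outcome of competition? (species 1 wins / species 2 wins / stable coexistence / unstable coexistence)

Compare the nullcline intercepts: K1/α12 = 189/1.38 = 137 > K2 = 98.2; K2/α21 = 98.2/0.258 = 381 > K1 = 189.
Since both inequalities hold, each species can invade when rare, so the interior equilibrium is stable.

stable coexistence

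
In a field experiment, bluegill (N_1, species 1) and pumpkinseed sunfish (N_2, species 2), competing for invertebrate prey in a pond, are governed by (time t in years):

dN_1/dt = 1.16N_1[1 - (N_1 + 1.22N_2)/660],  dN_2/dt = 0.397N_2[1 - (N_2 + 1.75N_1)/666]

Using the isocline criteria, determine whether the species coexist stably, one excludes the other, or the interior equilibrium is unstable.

Compare the nullcline intercepts: K1/α12 = 660/1.22 = 541 < K2 = 666; K2/α21 = 666/1.75 = 381 < K1 = 660.
Since both are reversed, neither can invade when rare; the interior point is a saddle.

unstable coexistence (outcome depends on initial conditions)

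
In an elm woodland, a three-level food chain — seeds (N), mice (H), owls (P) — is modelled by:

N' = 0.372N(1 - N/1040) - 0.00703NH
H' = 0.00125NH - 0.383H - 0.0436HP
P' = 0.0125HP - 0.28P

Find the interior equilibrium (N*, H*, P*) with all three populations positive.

N* ≈ 600, H* ≈ 22.4, P* ≈ 8.41

From dP/dt = 0: 0.0125H* = 0.28, so H* = 22.4.
From dN/dt = 0: 0.372(1 - N*/1040) = 0.00703·22.4, giving N* = 1040·(1 - 0.423) = 600.
From dH/dt = 0: 0.00125·600 - 0.383 = 0.0436P*, so P* = 0.367/0.0436 = 8.41.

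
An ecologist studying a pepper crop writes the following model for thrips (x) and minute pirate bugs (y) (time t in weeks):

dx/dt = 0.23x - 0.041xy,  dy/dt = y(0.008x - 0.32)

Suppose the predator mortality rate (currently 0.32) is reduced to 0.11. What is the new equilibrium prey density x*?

At the interior fixed point, setting dy/dt = 0 with y > 0 fixes x* = (predator death rate)/(xy coefficient) — independent of the other coefficients.
With the change, x* = 0.11/0.008 = 13.8; it falls from 40.

x* ≈ 13.8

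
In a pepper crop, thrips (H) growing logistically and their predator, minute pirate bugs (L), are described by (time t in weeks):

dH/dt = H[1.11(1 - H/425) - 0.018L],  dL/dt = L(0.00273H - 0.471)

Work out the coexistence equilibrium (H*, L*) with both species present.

From dL/dt = 0 with L > 0: 0.00273H* = 0.471, so H* = 173.
Substitute into dH/dt = 0: 1.11(1 - 173/425) = 0.018L*.
The bracket is 0.594, giving L* = 0.659/0.018 = 36.6.

H* ≈ 173, L* ≈ 36.6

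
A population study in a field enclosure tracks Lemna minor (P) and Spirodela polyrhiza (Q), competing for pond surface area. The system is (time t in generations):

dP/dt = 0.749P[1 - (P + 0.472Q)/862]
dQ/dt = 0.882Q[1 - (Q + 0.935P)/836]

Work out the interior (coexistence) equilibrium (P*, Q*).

Setting both brackets to zero gives the nullclines P + 0.472Q = 862 and 0.935P + Q = 836.
Substituting Q = 836 - 0.935P into the first: P(1 - 0.472·0.935) = 862 - 0.472·836.
So P* = 467/0.559 = 837, and then Q* = 836 - 0.935·837 = 53.8.

P* ≈ 837, Q* ≈ 53.8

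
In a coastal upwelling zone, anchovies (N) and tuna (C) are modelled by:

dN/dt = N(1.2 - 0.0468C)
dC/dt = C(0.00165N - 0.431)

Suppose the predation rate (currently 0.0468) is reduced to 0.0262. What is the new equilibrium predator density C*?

At the interior fixed point, setting dN/dt = 0 with N > 0 fixes C* = (prey growth rate)/(NC coefficient) — independent of the other coefficients.
With the change, C* = 1.2/0.0262 = 45.8; it rises from 25.6.

C* ≈ 45.8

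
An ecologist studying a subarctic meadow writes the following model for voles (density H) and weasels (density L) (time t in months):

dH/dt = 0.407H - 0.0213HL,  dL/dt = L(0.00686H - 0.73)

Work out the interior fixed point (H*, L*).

H* ≈ 106, L* ≈ 19.1

Set dL/dt = 0 with L > 0: 0.00686H - 0.73 = 0, so H* = 0.73/0.00686 = 106.
Set dH/dt = 0 with H > 0: 0.407 - 0.0213L = 0, so L* = 0.407/0.0213 = 19.1.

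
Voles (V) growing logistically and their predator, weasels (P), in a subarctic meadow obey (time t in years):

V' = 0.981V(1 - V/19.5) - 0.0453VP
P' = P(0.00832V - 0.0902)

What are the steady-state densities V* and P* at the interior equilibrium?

From dP/dt = 0 with P > 0: 0.00832V* = 0.0902, so V* = 10.8.
Substitute into dV/dt = 0: 0.981(1 - 10.8/19.5) = 0.0453P*.
The bracket is 0.444, giving P* = 0.436/0.0453 = 9.62.

V* ≈ 10.8, P* ≈ 9.62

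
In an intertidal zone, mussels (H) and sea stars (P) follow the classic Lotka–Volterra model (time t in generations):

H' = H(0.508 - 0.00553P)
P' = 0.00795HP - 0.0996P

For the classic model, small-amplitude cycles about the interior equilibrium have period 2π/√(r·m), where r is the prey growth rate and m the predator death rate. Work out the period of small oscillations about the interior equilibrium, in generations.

Here r = 0.508 and m = 0.0996, so r·m = 0.0506.
ω = √0.0506 = 0.225 per generation, hence T = 2π/ω ≈ 27.9 generations.

T ≈ 27.9 generations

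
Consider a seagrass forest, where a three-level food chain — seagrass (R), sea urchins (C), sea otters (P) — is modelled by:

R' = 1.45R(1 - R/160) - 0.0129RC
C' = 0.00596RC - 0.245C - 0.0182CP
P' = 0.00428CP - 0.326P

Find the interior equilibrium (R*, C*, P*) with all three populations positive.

From dP/dt = 0: 0.00428C* = 0.326, so C* = 76.2.
From dR/dt = 0: 1.45(1 - R*/160) = 0.0129·76.2, giving R* = 160·(1 - 0.678) = 51.6.
From dC/dt = 0: 0.00596·51.6 - 0.245 = 0.0182P*, so P* = 0.0624/0.0182 = 3.43.

R* ≈ 51.6, C* ≈ 76.2, P* ≈ 3.43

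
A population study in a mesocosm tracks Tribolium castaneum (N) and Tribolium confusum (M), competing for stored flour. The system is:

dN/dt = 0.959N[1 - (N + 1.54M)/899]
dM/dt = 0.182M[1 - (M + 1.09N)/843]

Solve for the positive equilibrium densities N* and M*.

N* ≈ 588, M* ≈ 202

Setting both brackets to zero gives the nullclines N + 1.54M = 899 and 1.09N + M = 843.
Substituting M = 843 - 1.09N into the first: N(1 - 1.54·1.09) = 899 - 1.54·843.
So N* = -399/-0.679 = 588, and then M* = 843 - 1.09·588 = 202.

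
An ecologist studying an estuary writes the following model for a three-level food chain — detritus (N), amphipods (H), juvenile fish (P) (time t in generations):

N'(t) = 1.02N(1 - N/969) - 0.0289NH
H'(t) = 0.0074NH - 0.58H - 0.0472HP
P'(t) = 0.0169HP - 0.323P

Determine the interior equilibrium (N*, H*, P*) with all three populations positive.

N* ≈ 444, H* ≈ 19.1, P* ≈ 57.4

From dP/dt = 0: 0.0169H* = 0.323, so H* = 19.1.
From dN/dt = 0: 1.02(1 - N*/969) = 0.0289·19.1, giving N* = 969·(1 - 0.542) = 444.
From dH/dt = 0: 0.0074·444 - 0.58 = 0.0472P*, so P* = 2.71/0.0472 = 57.4.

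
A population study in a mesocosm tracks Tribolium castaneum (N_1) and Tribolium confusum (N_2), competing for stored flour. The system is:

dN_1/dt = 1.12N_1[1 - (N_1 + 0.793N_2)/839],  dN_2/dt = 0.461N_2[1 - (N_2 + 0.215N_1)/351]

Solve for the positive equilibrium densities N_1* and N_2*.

Setting both brackets to zero gives the nullclines N_1 + 0.793N_2 = 839 and 0.215N_1 + N_2 = 351.
Substituting N_2 = 351 - 0.215N_1 into the first: N_1(1 - 0.793·0.215) = 839 - 0.793·351.
So N_1* = 561/0.83 = 676, and then N_2* = 351 - 0.215·676 = 206.

N_1* ≈ 676, N_2* ≈ 206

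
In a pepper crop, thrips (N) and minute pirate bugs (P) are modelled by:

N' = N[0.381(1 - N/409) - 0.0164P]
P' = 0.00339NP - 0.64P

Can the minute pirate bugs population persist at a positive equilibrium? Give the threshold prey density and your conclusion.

Threshold N = 189; K > 189, so yes, the predator persists.

The predator equation gives dP/dt > 0 only when N > 0.64/0.00339 = 189.
Without the predator, N → K = 409. Since 409 > 189, the predator can invade and persist.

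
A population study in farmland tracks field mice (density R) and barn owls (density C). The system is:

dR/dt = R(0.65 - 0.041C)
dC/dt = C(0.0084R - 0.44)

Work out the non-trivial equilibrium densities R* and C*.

Set dC/dt = 0 with C > 0: 0.0084R - 0.44 = 0, so R* = 0.44/0.0084 = 52.4.
Set dR/dt = 0 with R > 0: 0.65 - 0.041C = 0, so C* = 0.65/0.041 = 15.9.

R* ≈ 52.4, C* ≈ 15.9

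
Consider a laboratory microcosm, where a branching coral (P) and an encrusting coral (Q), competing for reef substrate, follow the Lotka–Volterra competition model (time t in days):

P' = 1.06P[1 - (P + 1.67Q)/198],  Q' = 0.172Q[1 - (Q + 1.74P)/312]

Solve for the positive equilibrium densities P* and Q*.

Setting both brackets to zero gives the nullclines P + 1.67Q = 198 and 1.74P + Q = 312.
Substituting Q = 312 - 1.74P into the first: P(1 - 1.67·1.74) = 198 - 1.67·312.
So P* = -323/-1.91 = 170, and then Q* = 312 - 1.74·170 = 17.1.

P* ≈ 170, Q* ≈ 17.1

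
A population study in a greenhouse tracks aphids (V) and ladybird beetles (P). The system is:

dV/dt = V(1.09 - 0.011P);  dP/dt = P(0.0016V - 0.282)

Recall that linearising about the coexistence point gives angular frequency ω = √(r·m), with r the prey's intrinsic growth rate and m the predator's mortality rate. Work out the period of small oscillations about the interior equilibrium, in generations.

T ≈ 11.3 generations

Here r = 1.09 and m = 0.282, so r·m = 0.307.
ω = √0.307 = 0.554 per generation, hence T = 2π/ω ≈ 11.3 generations.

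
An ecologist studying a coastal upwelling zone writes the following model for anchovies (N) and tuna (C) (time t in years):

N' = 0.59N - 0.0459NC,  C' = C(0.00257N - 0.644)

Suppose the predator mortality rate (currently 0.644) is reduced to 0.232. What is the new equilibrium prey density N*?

N* ≈ 90.3

At the interior fixed point, setting dC/dt = 0 with C > 0 fixes N* = (predator death rate)/(NC coefficient) — independent of the other coefficients.
With the change, N* = 0.232/0.00257 = 90.3; it falls from 251.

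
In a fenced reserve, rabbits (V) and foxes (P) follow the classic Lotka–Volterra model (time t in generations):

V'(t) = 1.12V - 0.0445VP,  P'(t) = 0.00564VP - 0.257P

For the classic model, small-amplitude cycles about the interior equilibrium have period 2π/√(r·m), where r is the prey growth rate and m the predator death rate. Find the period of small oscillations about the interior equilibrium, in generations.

Here r = 1.12 and m = 0.257, so r·m = 0.288.
ω = √0.288 = 0.537 per generation, hence T = 2π/ω ≈ 11.7 generations.

T ≈ 11.7 generations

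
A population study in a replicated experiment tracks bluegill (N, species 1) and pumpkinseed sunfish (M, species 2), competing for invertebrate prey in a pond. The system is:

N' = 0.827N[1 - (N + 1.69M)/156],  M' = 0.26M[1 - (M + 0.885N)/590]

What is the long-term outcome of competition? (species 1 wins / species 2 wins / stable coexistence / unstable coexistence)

species 2 excludes species 1

Compare the nullcline intercepts: K1/α12 = 156/1.69 = 92.3 < K2 = 590; K2/α21 = 590/0.885 = 667 > K1 = 156.
Since the inequalities point opposite ways, species 2 can invade but species 1 cannot.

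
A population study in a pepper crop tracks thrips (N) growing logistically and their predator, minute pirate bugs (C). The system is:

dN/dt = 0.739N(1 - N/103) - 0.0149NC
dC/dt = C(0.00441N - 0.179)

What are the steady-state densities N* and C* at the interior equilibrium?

From dC/dt = 0 with C > 0: 0.00441N* = 0.179, so N* = 40.6.
Substitute into dN/dt = 0: 0.739(1 - 40.6/103) = 0.0149C*.
The bracket is 0.606, giving C* = 0.448/0.0149 = 30.1.

N* ≈ 40.6, C* ≈ 30.1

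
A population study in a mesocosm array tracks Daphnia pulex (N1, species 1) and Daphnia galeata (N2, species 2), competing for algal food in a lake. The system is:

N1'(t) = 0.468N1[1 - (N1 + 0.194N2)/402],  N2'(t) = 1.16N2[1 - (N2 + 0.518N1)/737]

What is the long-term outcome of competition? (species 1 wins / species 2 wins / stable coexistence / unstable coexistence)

Compare the nullcline intercepts: K1/α12 = 402/0.194 = 2070 > K2 = 737; K2/α21 = 737/0.518 = 1420 > K1 = 402.
Since both inequalities hold, each species can invade when rare, so the interior equilibrium is stable.

stable coexistence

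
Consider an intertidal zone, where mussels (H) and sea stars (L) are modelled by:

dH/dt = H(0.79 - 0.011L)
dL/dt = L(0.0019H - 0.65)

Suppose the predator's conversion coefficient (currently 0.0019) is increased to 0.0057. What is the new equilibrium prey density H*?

At the interior fixed point, setting dL/dt = 0 with L > 0 fixes H* = (predator death rate)/(HL coefficient) — independent of the other coefficients.
With the change, H* = 0.65/0.0057 = 114; it falls from 342.

H* ≈ 114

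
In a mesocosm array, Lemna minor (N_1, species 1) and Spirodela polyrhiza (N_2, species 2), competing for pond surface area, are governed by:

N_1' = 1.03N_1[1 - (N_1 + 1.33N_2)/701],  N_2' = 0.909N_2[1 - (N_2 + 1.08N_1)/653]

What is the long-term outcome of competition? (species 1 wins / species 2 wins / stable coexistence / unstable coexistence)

Compare the nullcline intercepts: K1/α12 = 701/1.33 = 527 < K2 = 653; K2/α21 = 653/1.08 = 605 < K1 = 701.
Since both are reversed, neither can invade when rare; the interior point is a saddle.

unstable coexistence (outcome depends on initial conditions)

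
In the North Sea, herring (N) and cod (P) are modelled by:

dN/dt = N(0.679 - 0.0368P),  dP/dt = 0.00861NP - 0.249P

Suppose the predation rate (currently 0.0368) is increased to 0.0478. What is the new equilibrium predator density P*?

P* ≈ 14.2

At the interior fixed point, setting dN/dt = 0 with N > 0 fixes P* = (prey growth rate)/(NP coefficient) — independent of the other coefficients.
With the change, P* = 0.679/0.0478 = 14.2; it falls from 18.5.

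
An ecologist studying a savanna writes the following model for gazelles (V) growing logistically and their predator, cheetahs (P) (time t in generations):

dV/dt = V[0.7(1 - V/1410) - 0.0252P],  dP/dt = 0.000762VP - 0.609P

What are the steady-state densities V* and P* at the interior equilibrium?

From dP/dt = 0 with P > 0: 0.000762V* = 0.609, so V* = 799.
Substitute into dV/dt = 0: 0.7(1 - 799/1410) = 0.0252P*.
The bracket is 0.433, giving P* = 0.303/0.0252 = 12.

V* ≈ 799, P* ≈ 12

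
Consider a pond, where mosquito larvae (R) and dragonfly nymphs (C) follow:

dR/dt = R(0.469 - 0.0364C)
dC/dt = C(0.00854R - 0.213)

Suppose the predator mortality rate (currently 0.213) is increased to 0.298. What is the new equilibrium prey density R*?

At the interior fixed point, setting dC/dt = 0 with C > 0 fixes R* = (predator death rate)/(RC coefficient) — independent of the other coefficients.
With the change, R* = 0.298/0.00854 = 34.9; it rises from 24.9.

R* ≈ 34.9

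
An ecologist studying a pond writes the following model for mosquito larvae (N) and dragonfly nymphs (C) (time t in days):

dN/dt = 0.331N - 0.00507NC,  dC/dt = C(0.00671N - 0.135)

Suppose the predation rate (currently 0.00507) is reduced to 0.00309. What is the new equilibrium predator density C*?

C* ≈ 107

At the interior fixed point, setting dN/dt = 0 with N > 0 fixes C* = (prey growth rate)/(NC coefficient) — independent of the other coefficients.
With the change, C* = 0.331/0.00309 = 107; it rises from 65.3.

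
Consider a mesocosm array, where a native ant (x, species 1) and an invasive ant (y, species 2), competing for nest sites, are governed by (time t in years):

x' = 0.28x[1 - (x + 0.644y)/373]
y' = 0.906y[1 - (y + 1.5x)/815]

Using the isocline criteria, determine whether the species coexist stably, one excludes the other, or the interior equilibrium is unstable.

Compare the nullcline intercepts: K1/α12 = 373/0.644 = 579 < K2 = 815; K2/α21 = 815/1.5 = 543 > K1 = 373.
Since the inequalities point opposite ways, species 2 can invade but species 1 cannot.

species 2 excludes species 1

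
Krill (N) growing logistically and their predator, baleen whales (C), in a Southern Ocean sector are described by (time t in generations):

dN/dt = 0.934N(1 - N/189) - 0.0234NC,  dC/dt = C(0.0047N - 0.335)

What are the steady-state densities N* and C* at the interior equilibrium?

From dC/dt = 0 with C > 0: 0.0047N* = 0.335, so N* = 71.3.
Substitute into dN/dt = 0: 0.934(1 - 71.3/189) = 0.0234C*.
The bracket is 0.623, giving C* = 0.582/0.0234 = 24.9.

N* ≈ 71.3, C* ≈ 24.9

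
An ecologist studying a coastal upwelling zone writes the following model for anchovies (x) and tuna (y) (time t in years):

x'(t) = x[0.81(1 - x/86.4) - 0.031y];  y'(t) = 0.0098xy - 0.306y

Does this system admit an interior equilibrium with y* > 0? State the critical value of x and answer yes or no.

Threshold x = 31.2; K > 31.2, so yes, the predator persists.

The predator equation gives dy/dt > 0 only when x > 0.306/0.0098 = 31.2.
Without the predator, x → K = 86.4. Since 86.4 > 31.2, the predator can invade and persist.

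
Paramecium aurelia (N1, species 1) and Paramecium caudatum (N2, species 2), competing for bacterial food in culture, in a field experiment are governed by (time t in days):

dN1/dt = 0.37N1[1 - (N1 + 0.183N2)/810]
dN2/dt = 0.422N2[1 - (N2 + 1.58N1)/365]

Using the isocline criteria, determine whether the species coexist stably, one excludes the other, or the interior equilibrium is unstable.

species 1 excludes species 2

Compare the nullcline intercepts: K1/α12 = 810/0.183 = 4430 > K2 = 365; K2/α21 = 365/1.58 = 231 < K1 = 810.
Since the inequalities point opposite ways, species 1 can invade but species 2 cannot.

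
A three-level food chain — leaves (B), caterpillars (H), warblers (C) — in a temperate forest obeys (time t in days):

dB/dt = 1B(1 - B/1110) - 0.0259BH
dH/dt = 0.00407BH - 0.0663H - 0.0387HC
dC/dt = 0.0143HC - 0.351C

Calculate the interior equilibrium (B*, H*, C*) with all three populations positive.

B* ≈ 404, H* ≈ 24.5, C* ≈ 40.8

From dC/dt = 0: 0.0143H* = 0.351, so H* = 24.5.
From dB/dt = 0: 1(1 - B*/1110) = 0.0259·24.5, giving B* = 1110·(1 - 0.636) = 404.
From dH/dt = 0: 0.00407·404 - 0.0663 = 0.0387C*, so C* = 1.58/0.0387 = 40.8.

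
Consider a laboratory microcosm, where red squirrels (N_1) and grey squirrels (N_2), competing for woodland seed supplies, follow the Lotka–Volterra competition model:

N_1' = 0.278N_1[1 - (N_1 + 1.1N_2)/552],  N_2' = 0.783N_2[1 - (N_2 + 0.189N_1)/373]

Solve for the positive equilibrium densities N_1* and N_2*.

N_1* ≈ 179, N_2* ≈ 339

Setting both brackets to zero gives the nullclines N_1 + 1.1N_2 = 552 and 0.189N_1 + N_2 = 373.
Substituting N_2 = 373 - 0.189N_1 into the first: N_1(1 - 1.1·0.189) = 552 - 1.1·373.
So N_1* = 142/0.792 = 179, and then N_2* = 373 - 0.189·179 = 339.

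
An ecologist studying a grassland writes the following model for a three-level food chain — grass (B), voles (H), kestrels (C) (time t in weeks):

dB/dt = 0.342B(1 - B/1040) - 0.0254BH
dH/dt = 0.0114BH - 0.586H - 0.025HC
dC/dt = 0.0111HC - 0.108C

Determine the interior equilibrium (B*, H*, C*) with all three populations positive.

From dC/dt = 0: 0.0111H* = 0.108, so H* = 9.73.
From dB/dt = 0: 0.342(1 - B*/1040) = 0.0254·9.73, giving B* = 1040·(1 - 0.723) = 288.
From dH/dt = 0: 0.0114·288 - 0.586 = 0.025C*, so C* = 2.7/0.025 = 108.

B* ≈ 288, H* ≈ 9.73, C* ≈ 108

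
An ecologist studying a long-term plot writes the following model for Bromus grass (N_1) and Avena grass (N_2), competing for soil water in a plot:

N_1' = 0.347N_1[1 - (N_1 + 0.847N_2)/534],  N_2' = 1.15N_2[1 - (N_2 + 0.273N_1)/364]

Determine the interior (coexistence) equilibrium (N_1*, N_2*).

N_1* ≈ 294, N_2* ≈ 284

Setting both brackets to zero gives the nullclines N_1 + 0.847N_2 = 534 and 0.273N_1 + N_2 = 364.
Substituting N_2 = 364 - 0.273N_1 into the first: N_1(1 - 0.847·0.273) = 534 - 0.847·364.
So N_1* = 226/0.769 = 294, and then N_2* = 364 - 0.273·294 = 284.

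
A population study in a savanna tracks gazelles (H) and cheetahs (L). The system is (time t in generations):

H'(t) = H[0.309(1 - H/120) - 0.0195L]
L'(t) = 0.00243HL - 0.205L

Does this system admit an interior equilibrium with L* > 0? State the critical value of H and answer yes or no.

Threshold H = 84.4; K > 84.4, so yes, the predator persists.

The predator equation gives dL/dt > 0 only when H > 0.205/0.00243 = 84.4.
Without the predator, H → K = 120. Since 120 > 84.4, the predator can invade and persist.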